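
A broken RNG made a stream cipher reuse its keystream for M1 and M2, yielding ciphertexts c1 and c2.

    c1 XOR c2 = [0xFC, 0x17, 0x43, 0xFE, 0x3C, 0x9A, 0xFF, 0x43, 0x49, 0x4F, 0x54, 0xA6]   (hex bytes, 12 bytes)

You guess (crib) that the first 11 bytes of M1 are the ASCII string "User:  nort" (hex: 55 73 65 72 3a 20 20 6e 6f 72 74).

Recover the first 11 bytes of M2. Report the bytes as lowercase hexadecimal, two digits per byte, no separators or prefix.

Since c1 ⊕ c2 = M1 ⊕ M2, XORing with the guessed M1 bytes yields the corresponding M2 bytes: M2 = (c1 ⊕ c2) ⊕ M1.
byte 0: 11111100 ^ 01010101 = 10101001
byte 1: 00010111 ^ 01110011 = 01100100
byte 2: 01000011 ^ 01100101 = 00100110
byte 3: 11111110 ^ 01110010 = 10001100
byte 4: 00111100 ^ 00111010 = 00000110
byte 5: 10011010 ^ 00100000 = 10111010
byte 6: 11111111 ^ 00100000 = 11011111
byte 7: 01000011 ^ 01101110 = 00101101
byte 8: 01001001 ^ 01101111 = 00100110
byte 9: 01001111 ^ 01110010 = 00111101
byte 10: 01010100 ^ 01110100 = 00100000

a964268c06badf2d263d20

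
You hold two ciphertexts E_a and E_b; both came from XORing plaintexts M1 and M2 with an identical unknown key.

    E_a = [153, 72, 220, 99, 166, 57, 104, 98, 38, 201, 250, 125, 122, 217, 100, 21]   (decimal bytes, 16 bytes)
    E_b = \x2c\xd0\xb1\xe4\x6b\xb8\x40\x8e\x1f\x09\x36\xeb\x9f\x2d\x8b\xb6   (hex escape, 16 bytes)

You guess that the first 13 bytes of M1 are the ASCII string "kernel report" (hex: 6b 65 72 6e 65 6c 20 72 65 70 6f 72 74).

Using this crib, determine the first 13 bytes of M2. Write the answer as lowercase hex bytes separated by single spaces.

First, E_a ⊕ E_b = (M1 ⊕ K) ⊕ (M2 ⊕ K) = M1 ⊕ M2, so the key drops out. Then M2 = (M1 ⊕ M2) ⊕ M1 over the first 13 bytes.
byte 0: (99 ^ 2c) ^ 6b = b5 ^ 6b = de
byte 1: (48 ^ d0) ^ 65 = 98 ^ 65 = fd
byte 2: (dc ^ b1) ^ 72 = 6d ^ 72 = 1f
byte 3: (63 ^ e4) ^ 6e = 87 ^ 6e = e9
byte 4: (a6 ^ 6b) ^ 65 = cd ^ 65 = a8
byte 5: (39 ^ b8) ^ 6c = 81 ^ 6c = ed
byte 6: (68 ^ 40) ^ 20 = 28 ^ 20 = 08
byte 7: (62 ^ 8e) ^ 72 = ec ^ 72 = 9e
byte 8: (26 ^ 1f) ^ 65 = 39 ^ 65 = 5c
byte 9: (c9 ^ 09) ^ 70 = c0 ^ 70 = b0
byte 10: (fa ^ 36) ^ 6f = cc ^ 6f = a3
byte 11: (7d ^ eb) ^ 72 = 96 ^ 72 = e4
byte 12: (7a ^ 9f) ^ 74 = e5 ^ 74 = 91

de fd 1f e9 a8 ed 08 9e 5c b0 a3 e4 91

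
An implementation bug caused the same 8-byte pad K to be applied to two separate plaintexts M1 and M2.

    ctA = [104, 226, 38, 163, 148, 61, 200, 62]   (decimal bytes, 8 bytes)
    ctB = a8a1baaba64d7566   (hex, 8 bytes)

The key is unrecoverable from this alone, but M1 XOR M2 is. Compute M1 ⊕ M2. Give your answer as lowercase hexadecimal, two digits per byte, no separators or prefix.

c0439c083270bd58

ctA ⊕ ctB = (M1 ⊕ K) ⊕ (M2 ⊕ K) = M1 ⊕ M2 — the shared key cancels under XOR.
104 XOR 168 = 192
226 XOR 161 =  67
 38 XOR 186 = 156
163 XOR 171 =   8
148 XOR 166 =  50
 61 XOR  77 = 112
200 XOR 117 = 189
 62 XOR 102 =  88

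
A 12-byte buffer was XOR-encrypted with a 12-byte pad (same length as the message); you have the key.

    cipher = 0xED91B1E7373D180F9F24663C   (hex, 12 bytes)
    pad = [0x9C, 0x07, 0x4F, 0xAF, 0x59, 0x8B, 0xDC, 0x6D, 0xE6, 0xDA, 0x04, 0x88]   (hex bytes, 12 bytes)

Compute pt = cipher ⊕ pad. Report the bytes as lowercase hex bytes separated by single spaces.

71 96 fe 48 6e b6 c4 62 79 fe 62 b4

XOR is its own inverse, so applying the key byte-wise gives the result directly.
byte 0: ed xor 9c = 71
byte 1: 91 xor 07 = 96
byte 2: b1 xor 4f = fe
byte 3: e7 xor af = 48
byte 4: 37 xor 59 = 6e
byte 5: 3d xor 8b = b6
byte 6: 18 xor dc = c4
byte 7: 0f xor 6d = 62
byte 8: 9f xor e6 = 79
byte 9: 24 xor da = fe
byte 10: 66 xor 04 = 62
byte 11: 3c xor 88 = b4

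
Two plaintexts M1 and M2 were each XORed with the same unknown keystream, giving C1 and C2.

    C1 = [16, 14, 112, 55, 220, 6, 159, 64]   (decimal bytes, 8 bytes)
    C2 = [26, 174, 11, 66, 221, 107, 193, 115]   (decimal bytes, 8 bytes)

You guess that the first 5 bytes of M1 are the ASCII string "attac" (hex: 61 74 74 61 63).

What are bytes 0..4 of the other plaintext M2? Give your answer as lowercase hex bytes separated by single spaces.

6b d4 0f 14 62

First, C1 ⊕ C2 = (M1 ⊕ K) ⊕ (M2 ⊕ K) = M1 ⊕ M2, so the key drops out. Then M2 = (M1 ⊕ M2) ⊕ M1 over the first 5 bytes.
byte 0: (10 ⊕ 1a) ⊕ 61 = 0a ⊕ 61 = 6b
byte 1: (0e ⊕ ae) ⊕ 74 = a0 ⊕ 74 = d4
byte 2: (70 ⊕ 0b) ⊕ 74 = 7b ⊕ 74 = 0f
byte 3: (37 ⊕ 42) ⊕ 61 = 75 ⊕ 61 = 14
byte 4: (dc ⊕ dd) ⊕ 63 = 01 ⊕ 63 = 62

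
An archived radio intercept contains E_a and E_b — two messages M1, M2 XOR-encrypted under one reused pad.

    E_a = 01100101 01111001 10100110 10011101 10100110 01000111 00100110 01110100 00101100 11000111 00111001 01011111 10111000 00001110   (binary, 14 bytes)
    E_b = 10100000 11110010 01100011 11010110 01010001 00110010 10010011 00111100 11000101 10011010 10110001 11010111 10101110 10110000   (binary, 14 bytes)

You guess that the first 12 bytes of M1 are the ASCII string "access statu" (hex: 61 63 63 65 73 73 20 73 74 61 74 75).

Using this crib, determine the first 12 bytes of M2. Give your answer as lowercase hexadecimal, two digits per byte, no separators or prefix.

a4e8a62e8406953b9d3cfcfd

First, E_a ⊕ E_b = (M1 ⊕ K) ⊕ (M2 ⊕ K) = M1 ⊕ M2, so the key drops out. Then M2 = (M1 ⊕ M2) ⊕ M1 over the first 12 bytes.
byte 0: (65 XOR a0) XOR 61 = c5 XOR 61 = a4
byte 1: (79 XOR f2) XOR 63 = 8b XOR 63 = e8
byte 2: (a6 XOR 63) XOR 63 = c5 XOR 63 = a6
byte 3: (9d XOR d6) XOR 65 = 4b XOR 65 = 2e
byte 4: (a6 XOR 51) XOR 73 = f7 XOR 73 = 84
byte 5: (47 XOR 32) XOR 73 = 75 XOR 73 = 06
byte 6: (26 XOR 93) XOR 20 = b5 XOR 20 = 95
byte 7: (74 XOR 3c) XOR 73 = 48 XOR 73 = 3b
byte 8: (2c XOR c5) XOR 74 = e9 XOR 74 = 9d
byte 9: (c7 XOR 9a) XOR 61 = 5d XOR 61 = 3c
byte 10: (39 XOR b1) XOR 74 = 88 XOR 74 = fc
byte 11: (5f XOR d7) XOR 75 = 88 XOR 75 = fd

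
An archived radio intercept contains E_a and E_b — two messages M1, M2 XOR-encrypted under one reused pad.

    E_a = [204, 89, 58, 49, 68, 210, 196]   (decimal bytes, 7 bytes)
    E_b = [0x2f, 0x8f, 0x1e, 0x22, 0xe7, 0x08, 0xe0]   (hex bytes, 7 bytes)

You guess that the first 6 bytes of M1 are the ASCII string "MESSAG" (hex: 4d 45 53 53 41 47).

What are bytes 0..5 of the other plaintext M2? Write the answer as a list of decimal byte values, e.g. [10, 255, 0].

First, E_a ⊕ E_b = (M1 ⊕ K) ⊕ (M2 ⊕ K) = M1 ⊕ M2, so the key drops out. Then M2 = (M1 ⊕ M2) ⊕ M1 over the first 6 bytes.
byte 0: (cc ⊕ 2f) ⊕ 4d = e3 ⊕ 4d = ae
byte 1: (59 ⊕ 8f) ⊕ 45 = d6 ⊕ 45 = 93
byte 2: (3a ⊕ 1e) ⊕ 53 = 24 ⊕ 53 = 77
byte 3: (31 ⊕ 22) ⊕ 53 = 13 ⊕ 53 = 40
byte 4: (44 ⊕ e7) ⊕ 41 = a3 ⊕ 41 = e2
byte 5: (d2 ⊕ 08) ⊕ 47 = da ⊕ 47 = 9d

[174, 147, 119, 64, 226, 157]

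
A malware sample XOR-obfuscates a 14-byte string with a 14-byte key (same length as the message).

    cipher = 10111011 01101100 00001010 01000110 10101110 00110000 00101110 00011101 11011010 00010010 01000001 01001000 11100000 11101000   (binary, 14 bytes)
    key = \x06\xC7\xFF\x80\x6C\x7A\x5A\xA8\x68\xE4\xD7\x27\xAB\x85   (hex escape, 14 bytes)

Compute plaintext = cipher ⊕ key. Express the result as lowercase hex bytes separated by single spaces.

bd ab f5 c6 c2 4a 74 b5 b2 f6 96 6f 4b 6d

XOR is its own inverse, so applying the key byte-wise gives the result directly.
bb ⊕ 06 = bd
6c ⊕ c7 = ab
0a ⊕ ff = f5
46 ⊕ 80 = c6
ae ⊕ 6c = c2
30 ⊕ 7a = 4a
2e ⊕ 5a = 74
1d ⊕ a8 = b5
da ⊕ 68 = b2
12 ⊕ e4 = f6
41 ⊕ d7 = 96
48 ⊕ 27 = 6f
e0 ⊕ ab = 4b
e8 ⊕ 85 = 6d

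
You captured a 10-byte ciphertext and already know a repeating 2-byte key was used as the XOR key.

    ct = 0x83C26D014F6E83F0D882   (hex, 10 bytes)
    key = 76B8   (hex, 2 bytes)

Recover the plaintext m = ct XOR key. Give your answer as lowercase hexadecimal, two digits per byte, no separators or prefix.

f57a1bb939d6f548ae3a

The 2-byte key repeats, so the effective keystream is 76 b8 76 b8 76 b8 76 b8 76 b8.
byte 0: 83 xor 76 = f5
byte 1: c2 xor b8 = 7a
byte 2: 6d xor 76 = 1b
byte 3: 01 xor b8 = b9
byte 4: 4f xor 76 = 39
byte 5: 6e xor b8 = d6
byte 6: 83 xor 76 = f5
byte 7: f0 xor b8 = 48
byte 8: d8 xor 76 = ae
byte 9: 82 xor b8 = 3a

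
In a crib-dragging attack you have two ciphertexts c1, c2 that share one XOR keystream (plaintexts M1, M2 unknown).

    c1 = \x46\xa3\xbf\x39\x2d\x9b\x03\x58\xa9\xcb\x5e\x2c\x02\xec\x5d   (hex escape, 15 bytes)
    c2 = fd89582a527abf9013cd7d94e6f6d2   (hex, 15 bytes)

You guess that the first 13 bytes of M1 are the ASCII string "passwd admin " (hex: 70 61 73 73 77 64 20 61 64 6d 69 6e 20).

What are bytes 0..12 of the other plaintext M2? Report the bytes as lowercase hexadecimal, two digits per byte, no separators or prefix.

First, c1 ⊕ c2 = (M1 ⊕ K) ⊕ (M2 ⊕ K) = M1 ⊕ M2, so the key drops out. Then M2 = (M1 ⊕ M2) ⊕ M1 over the first 13 bytes.
byte 0: (46 xor fd) xor 70 = bb xor 70 = cb
byte 1: (a3 xor 89) xor 61 = 2a xor 61 = 4b
byte 2: (bf xor 58) xor 73 = e7 xor 73 = 94
byte 3: (39 xor 2a) xor 73 = 13 xor 73 = 60
byte 4: (2d xor 52) xor 77 = 7f xor 77 = 08
byte 5: (9b xor 7a) xor 64 = e1 xor 64 = 85
byte 6: (03 xor bf) xor 20 = bc xor 20 = 9c
byte 7: (58 xor 90) xor 61 = c8 xor 61 = a9
byte 8: (a9 xor 13) xor 64 = ba xor 64 = de
byte 9: (cb xor cd) xor 6d = 06 xor 6d = 6b
byte 10: (5e xor 7d) xor 69 = 23 xor 69 = 4a
byte 11: (2c xor 94) xor 6e = b8 xor 6e = d6
byte 12: (02 xor e6) xor 20 = e4 xor 20 = c4

cb4b946008859ca9de6b4ad6c4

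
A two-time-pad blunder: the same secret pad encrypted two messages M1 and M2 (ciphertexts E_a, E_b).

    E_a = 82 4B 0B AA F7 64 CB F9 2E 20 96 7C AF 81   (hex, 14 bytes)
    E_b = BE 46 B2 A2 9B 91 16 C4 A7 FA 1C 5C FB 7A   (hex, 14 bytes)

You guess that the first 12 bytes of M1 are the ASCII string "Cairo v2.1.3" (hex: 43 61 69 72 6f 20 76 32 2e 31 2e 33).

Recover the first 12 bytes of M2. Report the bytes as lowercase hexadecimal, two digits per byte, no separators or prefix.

First, E_a ⊕ E_b = (M1 ⊕ K) ⊕ (M2 ⊕ K) = M1 ⊕ M2, so the key drops out. Then M2 = (M1 ⊕ M2) ⊕ M1 over the first 12 bytes.
byte 0: (82 xor be) xor 43 = 3c xor 43 = 7f
byte 1: (4b xor 46) xor 61 = 0d xor 61 = 6c
byte 2: (0b xor b2) xor 69 = b9 xor 69 = d0
byte 3: (aa xor a2) xor 72 = 08 xor 72 = 7a
byte 4: (f7 xor 9b) xor 6f = 6c xor 6f = 03
byte 5: (64 xor 91) xor 20 = f5 xor 20 = d5
byte 6: (cb xor 16) xor 76 = dd xor 76 = ab
byte 7: (f9 xor c4) xor 32 = 3d xor 32 = 0f
byte 8: (2e xor a7) xor 2e = 89 xor 2e = a7
byte 9: (20 xor fa) xor 31 = da xor 31 = eb
byte 10: (96 xor 1c) xor 2e = 8a xor 2e = a4
byte 11: (7c xor 5c) xor 33 = 20 xor 33 = 13

7f6cd07a03d5ab0fa7eba413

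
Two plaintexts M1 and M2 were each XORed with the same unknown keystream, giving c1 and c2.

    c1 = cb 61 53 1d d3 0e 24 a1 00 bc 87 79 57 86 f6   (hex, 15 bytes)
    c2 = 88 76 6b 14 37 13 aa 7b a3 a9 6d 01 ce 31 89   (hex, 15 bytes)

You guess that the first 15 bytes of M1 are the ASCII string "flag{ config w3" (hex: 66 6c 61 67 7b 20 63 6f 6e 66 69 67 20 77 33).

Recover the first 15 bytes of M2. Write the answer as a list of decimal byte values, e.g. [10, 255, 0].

First, c1 ⊕ c2 = (M1 ⊕ K) ⊕ (M2 ⊕ K) = M1 ⊕ M2, so the key drops out. Then M2 = (M1 ⊕ M2) ⊕ M1 over the first 15 bytes.
byte 0: (cb XOR 88) XOR 66 = 43 XOR 66 = 25
byte 1: (61 XOR 76) XOR 6c = 17 XOR 6c = 7b
byte 2: (53 XOR 6b) XOR 61 = 38 XOR 61 = 59
byte 3: (1d XOR 14) XOR 67 = 09 XOR 67 = 6e
byte 4: (d3 XOR 37) XOR 7b = e4 XOR 7b = 9f
byte 5: (0e XOR 13) XOR 20 = 1d XOR 20 = 3d
byte 6: (24 XOR aa) XOR 63 = 8e XOR 63 = ed
byte 7: (a1 XOR 7b) XOR 6f = da XOR 6f = b5
byte 8: (00 XOR a3) XOR 6e = a3 XOR 6e = cd
byte 9: (bc XOR a9) XOR 66 = 15 XOR 66 = 73
byte 10: (87 XOR 6d) XOR 69 = ea XOR 69 = 83
byte 11: (79 XOR 01) XOR 67 = 78 XOR 67 = 1f
byte 12: (57 XOR ce) XOR 20 = 99 XOR 20 = b9
byte 13: (86 XOR 31) XOR 77 = b7 XOR 77 = c0
byte 14: (f6 XOR 89) XOR 33 = 7f XOR 33 = 4c

[37, 123, 89, 110, 159, 61, 237, 181, 205, 115, 131, 31, 185, 192, 76]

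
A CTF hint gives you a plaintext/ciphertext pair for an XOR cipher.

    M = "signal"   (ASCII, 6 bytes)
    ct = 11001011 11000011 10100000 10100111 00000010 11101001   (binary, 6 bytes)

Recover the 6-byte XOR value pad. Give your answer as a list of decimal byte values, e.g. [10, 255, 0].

Since ct = M ⊕ pad, XORing both sides with M gives pad = M ⊕ ct.
byte 0: 115 ^ 203 = 184
byte 1: 105 ^ 195 = 170
byte 2: 103 ^ 160 = 199
byte 3: 110 ^ 167 = 201
byte 4:  97 ^   2 =  99
byte 5: 108 ^ 233 = 133

[184, 170, 199, 201, 99, 133]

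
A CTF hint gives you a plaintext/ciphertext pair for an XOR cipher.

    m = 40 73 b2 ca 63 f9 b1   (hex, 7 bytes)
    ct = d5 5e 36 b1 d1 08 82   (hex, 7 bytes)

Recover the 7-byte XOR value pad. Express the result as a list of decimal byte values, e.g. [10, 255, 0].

[149, 45, 132, 123, 178, 241, 51]

Since ct = m ⊕ pad, XORing both sides with m gives pad = m ⊕ ct.
01000000 XOR 11010101 = 10010101
01110011 XOR 01011110 = 00101101
10110010 XOR 00110110 = 10000100
11001010 XOR 10110001 = 01111011
01100011 XOR 11010001 = 10110010
11111001 XOR 00001000 = 11110001
10110001 XOR 10000010 = 00110011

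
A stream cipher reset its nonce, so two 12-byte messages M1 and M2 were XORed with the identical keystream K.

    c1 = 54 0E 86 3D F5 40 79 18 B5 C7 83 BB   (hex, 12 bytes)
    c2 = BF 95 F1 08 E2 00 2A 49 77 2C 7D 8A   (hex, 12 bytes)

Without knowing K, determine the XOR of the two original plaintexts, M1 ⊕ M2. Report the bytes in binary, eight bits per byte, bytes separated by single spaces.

c1 ⊕ c2 = (M1 ⊕ K) ⊕ (M2 ⊕ K) = M1 ⊕ M2 — the shared key cancels under XOR.
byte 0:  84 ^ 191 = 235
byte 1:  14 ^ 149 = 155
byte 2: 134 ^ 241 = 119
byte 3:  61 ^   8 =  53
byte 4: 245 ^ 226 =  23
byte 5:  64 ^   0 =  64
byte 6: 121 ^  42 =  83
byte 7:  24 ^  73 =  81
byte 8: 181 ^ 119 = 194
byte 9: 199 ^  44 = 235
byte 10: 131 ^ 125 = 254
byte 11: 187 ^ 138 =  49

11101011 10011011 01110111 00110101 00010111 01000000 01010011 01010001 11000010 11101011 11111110 00110001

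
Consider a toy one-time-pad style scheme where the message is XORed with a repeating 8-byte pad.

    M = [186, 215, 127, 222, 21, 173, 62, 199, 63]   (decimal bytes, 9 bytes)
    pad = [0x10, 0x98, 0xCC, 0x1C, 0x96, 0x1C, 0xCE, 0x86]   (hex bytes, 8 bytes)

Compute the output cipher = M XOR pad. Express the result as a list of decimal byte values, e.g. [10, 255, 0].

[170, 79, 179, 194, 131, 177, 240, 65, 47]

The 8-byte key repeats, so the effective keystream is 10 98 cc 1c 96 1c ce 86 10.
byte 0: 186 ^  16 = 170
byte 1: 215 ^ 152 =  79
byte 2: 127 ^ 204 = 179
byte 3: 222 ^  28 = 194
byte 4:  21 ^ 150 = 131
byte 5: 173 ^  28 = 177
byte 6:  62 ^ 206 = 240
byte 7: 199 ^ 134 =  65
byte 8:  63 ^  16 =  47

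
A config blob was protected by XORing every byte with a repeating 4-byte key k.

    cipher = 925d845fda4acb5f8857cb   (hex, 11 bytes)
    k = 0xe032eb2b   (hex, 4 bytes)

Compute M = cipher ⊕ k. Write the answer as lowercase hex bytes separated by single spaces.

The 4-byte key repeats, so the effective keystream is e0 32 eb 2b e0 32 eb 2b e0 32 eb.
byte 0: 10010010 xor 11100000 = 01110010
byte 1: 01011101 xor 00110010 = 01101111
byte 2: 10000100 xor 11101011 = 01101111
byte 3: 01011111 xor 00101011 = 01110100
byte 4: 11011010 xor 11100000 = 00111010
byte 5: 01001010 xor 00110010 = 01111000
byte 6: 11001011 xor 11101011 = 00100000
byte 7: 01011111 xor 00101011 = 01110100
byte 8: 10001000 xor 11100000 = 01101000
byte 9: 01010111 xor 00110010 = 01100101
byte 10: 11001011 xor 11101011 = 00100000

72 6f 6f 74 3a 78 20 74 68 65 20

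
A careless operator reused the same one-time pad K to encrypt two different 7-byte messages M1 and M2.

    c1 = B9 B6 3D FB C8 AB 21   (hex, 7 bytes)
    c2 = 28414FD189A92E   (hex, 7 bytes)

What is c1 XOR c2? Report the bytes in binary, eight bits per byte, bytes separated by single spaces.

c1 ⊕ c2 = (M1 ⊕ K) ⊕ (M2 ⊕ K) = M1 ⊕ M2 — the shared key cancels under XOR.
byte 0: b9 ⊕ 28 = 91
byte 1: b6 ⊕ 41 = f7
byte 2: 3d ⊕ 4f = 72
byte 3: fb ⊕ d1 = 2a
byte 4: c8 ⊕ 89 = 41
byte 5: ab ⊕ a9 = 02
byte 6: 21 ⊕ 2e = 0f

10010001 11110111 01110010 00101010 01000001 00000010 00001111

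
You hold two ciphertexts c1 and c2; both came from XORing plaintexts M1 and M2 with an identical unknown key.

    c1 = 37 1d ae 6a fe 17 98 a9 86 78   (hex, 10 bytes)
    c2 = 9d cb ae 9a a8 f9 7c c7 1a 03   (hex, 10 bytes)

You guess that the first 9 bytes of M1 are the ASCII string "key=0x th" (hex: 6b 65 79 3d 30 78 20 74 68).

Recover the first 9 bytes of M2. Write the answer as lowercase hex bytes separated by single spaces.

First, c1 ⊕ c2 = (M1 ⊕ K) ⊕ (M2 ⊕ K) = M1 ⊕ M2, so the key drops out. Then M2 = (M1 ⊕ M2) ⊕ M1 over the first 9 bytes.
byte 0: (37 xor 9d) xor 6b = aa xor 6b = c1
byte 1: (1d xor cb) xor 65 = d6 xor 65 = b3
byte 2: (ae xor ae) xor 79 = 00 xor 79 = 79
byte 3: (6a xor 9a) xor 3d = f0 xor 3d = cd
byte 4: (fe xor a8) xor 30 = 56 xor 30 = 66
byte 5: (17 xor f9) xor 78 = ee xor 78 = 96
byte 6: (98 xor 7c) xor 20 = e4 xor 20 = c4
byte 7: (a9 xor c7) xor 74 = 6e xor 74 = 1a
byte 8: (86 xor 1a) xor 68 = 9c xor 68 = f4

c1 b3 79 cd 66 96 c4 1a f4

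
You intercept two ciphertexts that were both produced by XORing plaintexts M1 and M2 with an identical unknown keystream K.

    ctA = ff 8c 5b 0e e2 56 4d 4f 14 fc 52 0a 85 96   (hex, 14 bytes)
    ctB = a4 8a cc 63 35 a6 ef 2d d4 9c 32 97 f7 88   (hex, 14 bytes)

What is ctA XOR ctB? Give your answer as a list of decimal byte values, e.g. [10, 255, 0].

ctA ⊕ ctB = (M1 ⊕ K) ⊕ (M2 ⊕ K) = M1 ⊕ M2 — the shared key cancels under XOR.
255 XOR 164 =  91
140 XOR 138 =   6
 91 XOR 204 = 151
 14 XOR  99 = 109
226 XOR  53 = 215
 86 XOR 166 = 240
 77 XOR 239 = 162
 79 XOR  45 =  98
 20 XOR 212 = 192
252 XOR 156 =  96
 82 XOR  50 =  96
 10 XOR 151 = 157
133 XOR 247 = 114
150 XOR 136 =  30

[91, 6, 151, 109, 215, 240, 162, 98, 192, 96, 96, 157, 114, 30]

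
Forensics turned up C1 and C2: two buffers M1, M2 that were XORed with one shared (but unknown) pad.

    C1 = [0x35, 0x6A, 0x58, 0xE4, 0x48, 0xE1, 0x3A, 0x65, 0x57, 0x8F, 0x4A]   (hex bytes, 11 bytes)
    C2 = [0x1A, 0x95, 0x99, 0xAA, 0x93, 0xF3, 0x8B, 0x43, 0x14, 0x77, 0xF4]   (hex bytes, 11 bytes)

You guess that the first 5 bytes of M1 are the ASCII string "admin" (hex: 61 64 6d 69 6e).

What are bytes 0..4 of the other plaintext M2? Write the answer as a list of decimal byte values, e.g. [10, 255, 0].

[78, 155, 172, 39, 181]

First, C1 ⊕ C2 = (M1 ⊕ K) ⊕ (M2 ⊕ K) = M1 ⊕ M2, so the key drops out. Then M2 = (M1 ⊕ M2) ⊕ M1 over the first 5 bytes.
byte 0: (35 ^ 1a) ^ 61 = 2f ^ 61 = 4e
byte 1: (6a ^ 95) ^ 64 = ff ^ 64 = 9b
byte 2: (58 ^ 99) ^ 6d = c1 ^ 6d = ac
byte 3: (e4 ^ aa) ^ 69 = 4e ^ 69 = 27
byte 4: (48 ^ 93) ^ 6e = db ^ 6e = b5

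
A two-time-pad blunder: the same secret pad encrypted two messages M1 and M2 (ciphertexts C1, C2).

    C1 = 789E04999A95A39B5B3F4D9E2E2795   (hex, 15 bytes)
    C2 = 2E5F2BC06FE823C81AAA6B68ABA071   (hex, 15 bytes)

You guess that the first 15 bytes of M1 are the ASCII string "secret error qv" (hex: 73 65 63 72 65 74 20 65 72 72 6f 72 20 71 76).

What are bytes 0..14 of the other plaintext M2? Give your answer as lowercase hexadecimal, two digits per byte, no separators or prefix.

First, C1 ⊕ C2 = (M1 ⊕ K) ⊕ (M2 ⊕ K) = M1 ⊕ M2, so the key drops out. Then M2 = (M1 ⊕ M2) ⊕ M1 over the first 15 bytes.
byte 0: (78 ⊕ 2e) ⊕ 73 = 56 ⊕ 73 = 25
byte 1: (9e ⊕ 5f) ⊕ 65 = c1 ⊕ 65 = a4
byte 2: (04 ⊕ 2b) ⊕ 63 = 2f ⊕ 63 = 4c
byte 3: (99 ⊕ c0) ⊕ 72 = 59 ⊕ 72 = 2b
byte 4: (9a ⊕ 6f) ⊕ 65 = f5 ⊕ 65 = 90
byte 5: (95 ⊕ e8) ⊕ 74 = 7d ⊕ 74 = 09
byte 6: (a3 ⊕ 23) ⊕ 20 = 80 ⊕ 20 = a0
byte 7: (9b ⊕ c8) ⊕ 65 = 53 ⊕ 65 = 36
byte 8: (5b ⊕ 1a) ⊕ 72 = 41 ⊕ 72 = 33
byte 9: (3f ⊕ aa) ⊕ 72 = 95 ⊕ 72 = e7
byte 10: (4d ⊕ 6b) ⊕ 6f = 26 ⊕ 6f = 49
byte 11: (9e ⊕ 68) ⊕ 72 = f6 ⊕ 72 = 84
byte 12: (2e ⊕ ab) ⊕ 20 = 85 ⊕ 20 = a5
byte 13: (27 ⊕ a0) ⊕ 71 = 87 ⊕ 71 = f6
byte 14: (95 ⊕ 71) ⊕ 76 = e4 ⊕ 76 = 92

25a44c2b9009a03633e74984a5f692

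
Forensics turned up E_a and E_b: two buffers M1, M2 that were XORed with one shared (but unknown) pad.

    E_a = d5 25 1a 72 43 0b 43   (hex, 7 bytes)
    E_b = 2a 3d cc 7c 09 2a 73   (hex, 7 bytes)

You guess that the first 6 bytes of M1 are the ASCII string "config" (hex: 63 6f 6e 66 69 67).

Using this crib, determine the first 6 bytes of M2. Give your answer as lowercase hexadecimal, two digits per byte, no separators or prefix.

9c77b8682346

First, E_a ⊕ E_b = (M1 ⊕ K) ⊕ (M2 ⊕ K) = M1 ⊕ M2, so the key drops out. Then M2 = (M1 ⊕ M2) ⊕ M1 over the first 6 bytes.
byte 0: (d5 ^ 2a) ^ 63 = ff ^ 63 = 9c
byte 1: (25 ^ 3d) ^ 6f = 18 ^ 6f = 77
byte 2: (1a ^ cc) ^ 6e = d6 ^ 6e = b8
byte 3: (72 ^ 7c) ^ 66 = 0e ^ 66 = 68
byte 4: (43 ^ 09) ^ 69 = 4a ^ 69 = 23
byte 5: (0b ^ 2a) ^ 67 = 21 ^ 67 = 46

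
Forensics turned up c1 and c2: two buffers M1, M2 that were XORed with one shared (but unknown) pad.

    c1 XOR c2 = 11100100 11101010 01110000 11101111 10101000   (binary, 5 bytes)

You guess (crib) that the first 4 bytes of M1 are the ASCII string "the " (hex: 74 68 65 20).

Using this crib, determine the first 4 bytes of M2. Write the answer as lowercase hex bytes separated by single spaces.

Since c1 ⊕ c2 = M1 ⊕ M2, XORing with the guessed M1 bytes yields the corresponding M2 bytes: M2 = (c1 ⊕ c2) ⊕ M1.
byte 0: 11100100 ^ 01110100 = 10010000
byte 1: 11101010 ^ 01101000 = 10000010
byte 2: 01110000 ^ 01100101 = 00010101
byte 3: 11101111 ^ 00100000 = 11001111

90 82 15 cf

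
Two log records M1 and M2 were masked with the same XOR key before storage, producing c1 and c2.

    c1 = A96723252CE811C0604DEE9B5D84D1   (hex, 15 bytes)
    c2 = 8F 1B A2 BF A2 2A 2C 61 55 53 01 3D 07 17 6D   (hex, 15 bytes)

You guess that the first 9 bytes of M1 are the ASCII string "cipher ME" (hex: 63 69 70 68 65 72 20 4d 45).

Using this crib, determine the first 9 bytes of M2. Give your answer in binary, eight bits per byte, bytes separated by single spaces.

01000101 00010101 11110001 11110010 11101011 10110000 00011101 11101100 01110000

First, c1 ⊕ c2 = (M1 ⊕ K) ⊕ (M2 ⊕ K) = M1 ⊕ M2, so the key drops out. Then M2 = (M1 ⊕ M2) ⊕ M1 over the first 9 bytes.
byte 0: (a9 xor 8f) xor 63 = 26 xor 63 = 45
byte 1: (67 xor 1b) xor 69 = 7c xor 69 = 15
byte 2: (23 xor a2) xor 70 = 81 xor 70 = f1
byte 3: (25 xor bf) xor 68 = 9a xor 68 = f2
byte 4: (2c xor a2) xor 65 = 8e xor 65 = eb
byte 5: (e8 xor 2a) xor 72 = c2 xor 72 = b0
byte 6: (11 xor 2c) xor 20 = 3d xor 20 = 1d
byte 7: (c0 xor 61) xor 4d = a1 xor 4d = ec
byte 8: (60 xor 55) xor 45 = 35 xor 45 = 70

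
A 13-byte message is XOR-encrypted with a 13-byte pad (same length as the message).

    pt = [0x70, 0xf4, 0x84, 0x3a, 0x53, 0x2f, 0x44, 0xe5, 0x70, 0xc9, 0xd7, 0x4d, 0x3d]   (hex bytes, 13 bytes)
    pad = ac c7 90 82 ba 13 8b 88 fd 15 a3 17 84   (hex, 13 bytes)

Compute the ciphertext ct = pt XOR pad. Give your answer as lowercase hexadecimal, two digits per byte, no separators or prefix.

dc3314b8e93ccf6d8ddc745ab9

XOR is its own inverse, so applying the key byte-wise gives the result directly.
01110000 ⊕ 10101100 = 11011100
11110100 ⊕ 11000111 = 00110011
10000100 ⊕ 10010000 = 00010100
00111010 ⊕ 10000010 = 10111000
01010011 ⊕ 10111010 = 11101001
00101111 ⊕ 00010011 = 00111100
01000100 ⊕ 10001011 = 11001111
11100101 ⊕ 10001000 = 01101101
01110000 ⊕ 11111101 = 10001101
11001001 ⊕ 00010101 = 11011100
11010111 ⊕ 10100011 = 01110100
01001101 ⊕ 00010111 = 01011010
00111101 ⊕ 10000100 = 10111001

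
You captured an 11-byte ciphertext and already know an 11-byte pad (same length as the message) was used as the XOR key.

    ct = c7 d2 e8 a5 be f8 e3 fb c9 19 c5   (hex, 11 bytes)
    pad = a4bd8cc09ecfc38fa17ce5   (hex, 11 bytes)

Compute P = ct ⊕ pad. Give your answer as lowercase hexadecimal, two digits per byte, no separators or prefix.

c7 ⊕ a4 = 63
d2 ⊕ bd = 6f
e8 ⊕ 8c = 64
a5 ⊕ c0 = 65
be ⊕ 9e = 20
f8 ⊕ cf = 37
e3 ⊕ c3 = 20
fb ⊕ 8f = 74
c9 ⊕ a1 = 68
19 ⊕ 7c = 65
c5 ⊕ e5 = 20

636f646520372074686520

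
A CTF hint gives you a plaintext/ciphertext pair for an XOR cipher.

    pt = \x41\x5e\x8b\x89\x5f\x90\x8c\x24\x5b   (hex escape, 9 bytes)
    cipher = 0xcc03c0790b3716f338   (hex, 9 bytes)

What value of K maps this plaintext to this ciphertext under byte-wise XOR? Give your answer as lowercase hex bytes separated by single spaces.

8d 5d 4b f0 54 a7 9a d7 63

Since cipher = pt ⊕ K, XORing both sides with pt gives K = pt ⊕ cipher.
byte 0: 01000001 xor 11001100 = 10001101
byte 1: 01011110 xor 00000011 = 01011101
byte 2: 10001011 xor 11000000 = 01001011
byte 3: 10001001 xor 01111001 = 11110000
byte 4: 01011111 xor 00001011 = 01010100
byte 5: 10010000 xor 00110111 = 10100111
byte 6: 10001100 xor 00010110 = 10011010
byte 7: 00100100 xor 11110011 = 11010111
byte 8: 01011011 xor 00111000 = 01100011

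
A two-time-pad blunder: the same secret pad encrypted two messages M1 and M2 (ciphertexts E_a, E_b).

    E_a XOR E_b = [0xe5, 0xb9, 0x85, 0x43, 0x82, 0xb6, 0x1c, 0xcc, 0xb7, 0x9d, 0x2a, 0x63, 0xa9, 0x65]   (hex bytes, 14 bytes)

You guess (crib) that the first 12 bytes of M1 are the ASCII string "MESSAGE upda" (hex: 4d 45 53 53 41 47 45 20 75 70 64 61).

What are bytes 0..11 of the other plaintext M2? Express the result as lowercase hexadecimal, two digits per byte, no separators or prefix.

a8fcd610c3f159ecc2ed4e02

Since E_a ⊕ E_b = M1 ⊕ M2, XORing with the guessed M1 bytes yields the corresponding M2 bytes: M2 = (E_a ⊕ E_b) ⊕ M1.
11100101 XOR 01001101 = 10101000
10111001 XOR 01000101 = 11111100
10000101 XOR 01010011 = 11010110
01000011 XOR 01010011 = 00010000
10000010 XOR 01000001 = 11000011
10110110 XOR 01000111 = 11110001
00011100 XOR 01000101 = 01011001
11001100 XOR 00100000 = 11101100
10110111 XOR 01110101 = 11000010
10011101 XOR 01110000 = 11101101
00101010 XOR 01100100 = 01001110
01100011 XOR 01100001 = 00000010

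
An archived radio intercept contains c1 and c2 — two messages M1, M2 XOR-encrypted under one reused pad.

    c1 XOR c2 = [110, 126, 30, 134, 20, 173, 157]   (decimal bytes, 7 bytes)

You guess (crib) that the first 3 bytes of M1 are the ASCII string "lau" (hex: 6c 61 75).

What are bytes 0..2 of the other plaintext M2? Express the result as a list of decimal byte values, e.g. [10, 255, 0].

[2, 31, 107]

Since c1 ⊕ c2 = M1 ⊕ M2, XORing with the guessed M1 bytes yields the corresponding M2 bytes: M2 = (c1 ⊕ c2) ⊕ M1.
6e XOR 6c = 02
7e XOR 61 = 1f
1e XOR 75 = 6b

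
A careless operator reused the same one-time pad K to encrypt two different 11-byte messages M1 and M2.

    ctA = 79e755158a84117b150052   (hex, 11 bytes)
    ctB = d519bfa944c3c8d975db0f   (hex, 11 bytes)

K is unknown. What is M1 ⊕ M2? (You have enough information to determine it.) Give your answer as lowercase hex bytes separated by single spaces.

ctA ⊕ ctB = (M1 ⊕ K) ⊕ (M2 ⊕ K) = M1 ⊕ M2 — the shared key cancels under XOR.
byte 0: 79 xor d5 = ac
byte 1: e7 xor 19 = fe
byte 2: 55 xor bf = ea
byte 3: 15 xor a9 = bc
byte 4: 8a xor 44 = ce
byte 5: 84 xor c3 = 47
byte 6: 11 xor c8 = d9
byte 7: 7b xor d9 = a2
byte 8: 15 xor 75 = 60
byte 9: 00 xor db = db
byte 10: 52 xor 0f = 5d

ac fe ea bc ce 47 d9 a2 60 db 5d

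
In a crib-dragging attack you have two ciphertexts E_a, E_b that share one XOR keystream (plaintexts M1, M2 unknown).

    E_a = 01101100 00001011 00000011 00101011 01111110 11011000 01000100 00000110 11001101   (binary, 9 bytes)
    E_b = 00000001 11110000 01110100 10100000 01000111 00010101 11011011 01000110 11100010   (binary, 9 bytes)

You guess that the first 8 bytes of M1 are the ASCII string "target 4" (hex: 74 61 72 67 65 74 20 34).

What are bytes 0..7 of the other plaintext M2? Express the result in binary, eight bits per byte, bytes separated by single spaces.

00011001 10011010 00000101 11101100 01011100 10111001 10111111 01110100

First, E_a ⊕ E_b = (M1 ⊕ K) ⊕ (M2 ⊕ K) = M1 ⊕ M2, so the key drops out. Then M2 = (M1 ⊕ M2) ⊕ M1 over the first 8 bytes.
byte 0: (6c xor 01) xor 74 = 6d xor 74 = 19
byte 1: (0b xor f0) xor 61 = fb xor 61 = 9a
byte 2: (03 xor 74) xor 72 = 77 xor 72 = 05
byte 3: (2b xor a0) xor 67 = 8b xor 67 = ec
byte 4: (7e xor 47) xor 65 = 39 xor 65 = 5c
byte 5: (d8 xor 15) xor 74 = cd xor 74 = b9
byte 6: (44 xor db) xor 20 = 9f xor 20 = bf
byte 7: (06 xor 46) xor 34 = 40 xor 34 = 74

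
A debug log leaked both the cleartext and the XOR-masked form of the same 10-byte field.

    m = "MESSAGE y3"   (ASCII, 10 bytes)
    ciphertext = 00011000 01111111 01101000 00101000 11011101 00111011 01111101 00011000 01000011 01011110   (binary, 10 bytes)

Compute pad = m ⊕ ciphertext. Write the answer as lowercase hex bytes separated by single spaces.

55 3a 3b 7b 9c 7c 38 38 3a 6d

Since ciphertext = m ⊕ pad, XORing both sides with m gives pad = m ⊕ ciphertext.
byte 0: 4d ^ 18 = 55
byte 1: 45 ^ 7f = 3a
byte 2: 53 ^ 68 = 3b
byte 3: 53 ^ 28 = 7b
byte 4: 41 ^ dd = 9c
byte 5: 47 ^ 3b = 7c
byte 6: 45 ^ 7d = 38
byte 7: 20 ^ 18 = 38
byte 8: 79 ^ 43 = 3a
byte 9: 33 ^ 5e = 6d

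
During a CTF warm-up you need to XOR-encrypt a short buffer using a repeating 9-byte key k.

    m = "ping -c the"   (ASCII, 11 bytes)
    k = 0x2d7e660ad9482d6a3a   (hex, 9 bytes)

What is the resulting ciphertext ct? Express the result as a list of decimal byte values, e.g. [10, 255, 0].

[93, 23, 8, 109, 249, 101, 78, 74, 78, 69, 27]

The 9-byte key repeats, so the effective keystream is 2d 7e 66 0a d9 48 2d 6a 3a 2d 7e.
byte 0: 70 ^ 2d = 5d
byte 1: 69 ^ 7e = 17
byte 2: 6e ^ 66 = 08
byte 3: 67 ^ 0a = 6d
byte 4: 20 ^ d9 = f9
byte 5: 2d ^ 48 = 65
byte 6: 63 ^ 2d = 4e
byte 7: 20 ^ 6a = 4a
byte 8: 74 ^ 3a = 4e
byte 9: 68 ^ 2d = 45
byte 10: 65 ^ 7e = 1b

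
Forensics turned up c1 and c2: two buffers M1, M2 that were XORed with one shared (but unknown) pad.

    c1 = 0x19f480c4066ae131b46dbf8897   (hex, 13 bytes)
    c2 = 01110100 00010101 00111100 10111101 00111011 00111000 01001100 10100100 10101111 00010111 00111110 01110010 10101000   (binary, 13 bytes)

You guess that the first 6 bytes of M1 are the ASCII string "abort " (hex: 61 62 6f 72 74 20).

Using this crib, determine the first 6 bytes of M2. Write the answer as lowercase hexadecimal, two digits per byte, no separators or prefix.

First, c1 ⊕ c2 = (M1 ⊕ K) ⊕ (M2 ⊕ K) = M1 ⊕ M2, so the key drops out. Then M2 = (M1 ⊕ M2) ⊕ M1 over the first 6 bytes.
byte 0: (19 ⊕ 74) ⊕ 61 = 6d ⊕ 61 = 0c
byte 1: (f4 ⊕ 15) ⊕ 62 = e1 ⊕ 62 = 83
byte 2: (80 ⊕ 3c) ⊕ 6f = bc ⊕ 6f = d3
byte 3: (c4 ⊕ bd) ⊕ 72 = 79 ⊕ 72 = 0b
byte 4: (06 ⊕ 3b) ⊕ 74 = 3d ⊕ 74 = 49
byte 5: (6a ⊕ 38) ⊕ 20 = 52 ⊕ 20 = 72

0c83d30b4972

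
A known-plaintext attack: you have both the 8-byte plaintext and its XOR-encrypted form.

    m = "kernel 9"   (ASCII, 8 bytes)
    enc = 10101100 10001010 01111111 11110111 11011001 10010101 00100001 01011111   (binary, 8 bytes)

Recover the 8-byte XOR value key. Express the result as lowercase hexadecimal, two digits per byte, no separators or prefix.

c7ef0d99bcf90166

Since enc = m ⊕ key, XORing both sides with m gives key = m ⊕ enc.
6b xor ac = c7
65 xor 8a = ef
72 xor 7f = 0d
6e xor f7 = 99
65 xor d9 = bc
6c xor 95 = f9
20 xor 21 = 01
39 xor 5f = 66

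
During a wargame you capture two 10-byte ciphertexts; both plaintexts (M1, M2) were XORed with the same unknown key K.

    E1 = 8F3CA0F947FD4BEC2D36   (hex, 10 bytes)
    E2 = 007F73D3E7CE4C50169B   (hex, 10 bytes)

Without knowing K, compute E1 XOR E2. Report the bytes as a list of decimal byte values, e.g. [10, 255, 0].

[143, 67, 211, 42, 160, 51, 7, 188, 59, 173]

E1 ⊕ E2 = (M1 ⊕ K) ⊕ (M2 ⊕ K) = M1 ⊕ M2 — the shared key cancels under XOR.
10001111 ^ 00000000 = 10001111
00111100 ^ 01111111 = 01000011
10100000 ^ 01110011 = 11010011
11111001 ^ 11010011 = 00101010
01000111 ^ 11100111 = 10100000
11111101 ^ 11001110 = 00110011
01001011 ^ 01001100 = 00000111
11101100 ^ 01010000 = 10111100
00101101 ^ 00010110 = 00111011
00110110 ^ 10011011 = 10101101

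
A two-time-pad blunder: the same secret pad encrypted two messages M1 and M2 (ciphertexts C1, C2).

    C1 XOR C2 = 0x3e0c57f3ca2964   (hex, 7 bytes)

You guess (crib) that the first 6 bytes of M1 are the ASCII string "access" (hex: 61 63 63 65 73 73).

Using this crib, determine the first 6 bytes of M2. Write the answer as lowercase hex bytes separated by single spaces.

Since C1 ⊕ C2 = M1 ⊕ M2, XORing with the guessed M1 bytes yields the corresponding M2 bytes: M2 = (C1 ⊕ C2) ⊕ M1.
 62 ⊕  97 =  95
 12 ⊕  99 = 111
 87 ⊕  99 =  52
243 ⊕ 101 = 150
202 ⊕ 115 = 185
 41 ⊕ 115 =  90

5f 6f 34 96 b9 5a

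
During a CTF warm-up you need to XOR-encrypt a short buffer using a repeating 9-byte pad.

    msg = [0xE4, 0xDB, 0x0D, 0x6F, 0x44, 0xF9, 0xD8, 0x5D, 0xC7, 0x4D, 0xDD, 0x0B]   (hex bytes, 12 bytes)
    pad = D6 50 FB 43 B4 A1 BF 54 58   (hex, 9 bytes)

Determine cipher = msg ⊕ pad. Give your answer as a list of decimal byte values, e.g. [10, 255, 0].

[50, 139, 246, 44, 240, 88, 103, 9, 159, 155, 141, 240]

The 9-byte key repeats, so the effective keystream is d6 50 fb 43 b4 a1 bf 54 58 d6 50 fb.
byte 0: 228 XOR 214 =  50
byte 1: 219 XOR  80 = 139
byte 2:  13 XOR 251 = 246
byte 3: 111 XOR  67 =  44
byte 4:  68 XOR 180 = 240
byte 5: 249 XOR 161 =  88
byte 6: 216 XOR 191 = 103
byte 7:  93 XOR  84 =   9
byte 8: 199 XOR  88 = 159
byte 9:  77 XOR 214 = 155
byte 10: 221 XOR  80 = 141
byte 11:  11 XOR 251 = 240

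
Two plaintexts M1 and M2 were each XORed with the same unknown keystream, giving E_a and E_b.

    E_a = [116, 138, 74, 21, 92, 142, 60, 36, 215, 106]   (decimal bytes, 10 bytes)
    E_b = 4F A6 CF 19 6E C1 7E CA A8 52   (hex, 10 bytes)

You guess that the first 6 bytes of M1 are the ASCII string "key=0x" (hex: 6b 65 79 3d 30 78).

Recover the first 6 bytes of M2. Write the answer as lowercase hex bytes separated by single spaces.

First, E_a ⊕ E_b = (M1 ⊕ K) ⊕ (M2 ⊕ K) = M1 ⊕ M2, so the key drops out. Then M2 = (M1 ⊕ M2) ⊕ M1 over the first 6 bytes.
byte 0: (74 ^ 4f) ^ 6b = 3b ^ 6b = 50
byte 1: (8a ^ a6) ^ 65 = 2c ^ 65 = 49
byte 2: (4a ^ cf) ^ 79 = 85 ^ 79 = fc
byte 3: (15 ^ 19) ^ 3d = 0c ^ 3d = 31
byte 4: (5c ^ 6e) ^ 30 = 32 ^ 30 = 02
byte 5: (8e ^ c1) ^ 78 = 4f ^ 78 = 37

50 49 fc 31 02 37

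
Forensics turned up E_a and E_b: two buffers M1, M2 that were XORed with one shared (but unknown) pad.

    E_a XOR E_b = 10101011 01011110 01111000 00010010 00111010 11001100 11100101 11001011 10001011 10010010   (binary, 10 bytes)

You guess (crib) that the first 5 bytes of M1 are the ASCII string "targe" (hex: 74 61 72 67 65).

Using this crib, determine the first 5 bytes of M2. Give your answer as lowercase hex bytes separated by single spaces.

Since E_a ⊕ E_b = M1 ⊕ M2, XORing with the guessed M1 bytes yields the corresponding M2 bytes: M2 = (E_a ⊕ E_b) ⊕ M1.
ab ⊕ 74 = df
5e ⊕ 61 = 3f
78 ⊕ 72 = 0a
12 ⊕ 67 = 75
3a ⊕ 65 = 5f

df 3f 0a 75 5f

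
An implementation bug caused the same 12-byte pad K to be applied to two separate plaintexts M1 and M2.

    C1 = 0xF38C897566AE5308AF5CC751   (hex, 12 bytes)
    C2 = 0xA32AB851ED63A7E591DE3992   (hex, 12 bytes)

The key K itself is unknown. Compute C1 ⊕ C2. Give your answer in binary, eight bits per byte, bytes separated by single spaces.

C1 ⊕ C2 = (M1 ⊕ K) ⊕ (M2 ⊕ K) = M1 ⊕ M2 — the shared key cancels under XOR.
byte 0: 243 xor 163 =  80
byte 1: 140 xor  42 = 166
byte 2: 137 xor 184 =  49
byte 3: 117 xor  81 =  36
byte 4: 102 xor 237 = 139
byte 5: 174 xor  99 = 205
byte 6:  83 xor 167 = 244
byte 7:   8 xor 229 = 237
byte 8: 175 xor 145 =  62
byte 9:  92 xor 222 = 130
byte 10: 199 xor  57 = 254
byte 11:  81 xor 146 = 195

01010000 10100110 00110001 00100100 10001011 11001101 11110100 11101101 00111110 10000010 11111110 11000011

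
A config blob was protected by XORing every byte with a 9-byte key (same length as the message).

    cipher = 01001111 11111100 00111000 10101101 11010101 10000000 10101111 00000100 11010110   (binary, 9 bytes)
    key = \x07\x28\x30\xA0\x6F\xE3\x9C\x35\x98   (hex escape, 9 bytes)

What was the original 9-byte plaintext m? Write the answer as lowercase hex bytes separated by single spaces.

XOR is its own inverse, so applying the key byte-wise gives the result directly.
4f XOR 07 = 48
fc XOR 28 = d4
38 XOR 30 = 08
ad XOR a0 = 0d
d5 XOR 6f = ba
80 XOR e3 = 63
af XOR 9c = 33
04 XOR 35 = 31
d6 XOR 98 = 4e

48 d4 08 0d ba 63 33 31 4e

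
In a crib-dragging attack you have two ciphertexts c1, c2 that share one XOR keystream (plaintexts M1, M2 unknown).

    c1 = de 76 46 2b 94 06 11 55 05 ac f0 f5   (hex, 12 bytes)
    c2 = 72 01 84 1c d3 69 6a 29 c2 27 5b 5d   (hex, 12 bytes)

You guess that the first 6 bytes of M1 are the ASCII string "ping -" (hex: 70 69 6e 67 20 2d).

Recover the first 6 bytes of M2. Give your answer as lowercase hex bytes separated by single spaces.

First, c1 ⊕ c2 = (M1 ⊕ K) ⊕ (M2 ⊕ K) = M1 ⊕ M2, so the key drops out. Then M2 = (M1 ⊕ M2) ⊕ M1 over the first 6 bytes.
byte 0: (de XOR 72) XOR 70 = ac XOR 70 = dc
byte 1: (76 XOR 01) XOR 69 = 77 XOR 69 = 1e
byte 2: (46 XOR 84) XOR 6e = c2 XOR 6e = ac
byte 3: (2b XOR 1c) XOR 67 = 37 XOR 67 = 50
byte 4: (94 XOR d3) XOR 20 = 47 XOR 20 = 67
byte 5: (06 XOR 69) XOR 2d = 6f XOR 2d = 42

dc 1e ac 50 67 42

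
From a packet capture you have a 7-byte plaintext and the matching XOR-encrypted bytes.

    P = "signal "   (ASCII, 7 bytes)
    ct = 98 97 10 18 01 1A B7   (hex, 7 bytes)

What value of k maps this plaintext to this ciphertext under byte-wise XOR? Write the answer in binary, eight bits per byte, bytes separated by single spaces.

Since ct = P ⊕ k, XORing both sides with P gives k = P ⊕ ct.
byte 0: 115 ^ 152 = 235
byte 1: 105 ^ 151 = 254
byte 2: 103 ^  16 = 119
byte 3: 110 ^  24 = 118
byte 4:  97 ^   1 =  96
byte 5: 108 ^  26 = 118
byte 6:  32 ^ 183 = 151

11101011 11111110 01110111 01110110 01100000 01110110 10010111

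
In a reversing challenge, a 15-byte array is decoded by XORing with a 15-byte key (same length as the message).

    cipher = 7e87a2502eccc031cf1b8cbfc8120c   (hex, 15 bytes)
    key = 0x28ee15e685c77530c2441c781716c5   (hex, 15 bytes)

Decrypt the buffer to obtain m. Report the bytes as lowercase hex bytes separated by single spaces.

byte 0: 7e xor 28 = 56
byte 1: 87 xor ee = 69
byte 2: a2 xor 15 = b7
byte 3: 50 xor e6 = b6
byte 4: 2e xor 85 = ab
byte 5: cc xor c7 = 0b
byte 6: c0 xor 75 = b5
byte 7: 31 xor 30 = 01
byte 8: cf xor c2 = 0d
byte 9: 1b xor 44 = 5f
byte 10: 8c xor 1c = 90
byte 11: bf xor 78 = c7
byte 12: c8 xor 17 = df
byte 13: 12 xor 16 = 04
byte 14: 0c xor c5 = c9

56 69 b7 b6 ab 0b b5 01 0d 5f 90 c7 df 04 c9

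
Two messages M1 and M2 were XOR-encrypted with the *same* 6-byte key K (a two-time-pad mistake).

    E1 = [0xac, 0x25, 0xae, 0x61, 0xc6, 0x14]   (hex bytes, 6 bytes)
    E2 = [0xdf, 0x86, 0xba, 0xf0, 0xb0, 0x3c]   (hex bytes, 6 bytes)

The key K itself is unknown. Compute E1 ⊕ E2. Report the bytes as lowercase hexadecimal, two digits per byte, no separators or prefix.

E1 ⊕ E2 = (M1 ⊕ K) ⊕ (M2 ⊕ K) = M1 ⊕ M2 — the shared key cancels under XOR.
172 ⊕ 223 = 115
 37 ⊕ 134 = 163
174 ⊕ 186 =  20
 97 ⊕ 240 = 145
198 ⊕ 176 = 118
 20 ⊕  60 =  40

73a314917628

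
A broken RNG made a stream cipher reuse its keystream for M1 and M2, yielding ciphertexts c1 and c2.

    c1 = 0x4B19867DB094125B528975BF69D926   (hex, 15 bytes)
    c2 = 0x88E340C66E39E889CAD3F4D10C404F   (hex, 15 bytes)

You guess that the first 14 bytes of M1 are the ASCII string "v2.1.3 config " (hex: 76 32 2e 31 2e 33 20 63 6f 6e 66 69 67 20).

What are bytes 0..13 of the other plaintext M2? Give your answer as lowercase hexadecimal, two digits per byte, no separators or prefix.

First, c1 ⊕ c2 = (M1 ⊕ K) ⊕ (M2 ⊕ K) = M1 ⊕ M2, so the key drops out. Then M2 = (M1 ⊕ M2) ⊕ M1 over the first 14 bytes.
byte 0: (4b ^ 88) ^ 76 = c3 ^ 76 = b5
byte 1: (19 ^ e3) ^ 32 = fa ^ 32 = c8
byte 2: (86 ^ 40) ^ 2e = c6 ^ 2e = e8
byte 3: (7d ^ c6) ^ 31 = bb ^ 31 = 8a
byte 4: (b0 ^ 6e) ^ 2e = de ^ 2e = f0
byte 5: (94 ^ 39) ^ 33 = ad ^ 33 = 9e
byte 6: (12 ^ e8) ^ 20 = fa ^ 20 = da
byte 7: (5b ^ 89) ^ 63 = d2 ^ 63 = b1
byte 8: (52 ^ ca) ^ 6f = 98 ^ 6f = f7
byte 9: (89 ^ d3) ^ 6e = 5a ^ 6e = 34
byte 10: (75 ^ f4) ^ 66 = 81 ^ 66 = e7
byte 11: (bf ^ d1) ^ 69 = 6e ^ 69 = 07
byte 12: (69 ^ 0c) ^ 67 = 65 ^ 67 = 02
byte 13: (d9 ^ 40) ^ 20 = 99 ^ 20 = b9

b5c8e88af09edab1f734e70702b9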